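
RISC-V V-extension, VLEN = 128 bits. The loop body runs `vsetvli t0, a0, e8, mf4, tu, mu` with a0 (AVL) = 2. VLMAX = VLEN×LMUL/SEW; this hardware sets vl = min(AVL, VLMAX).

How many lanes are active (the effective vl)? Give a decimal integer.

vl = 2

VLMAX = VLEN×LMUL/SEW = 128×1/4/8 = 4
vl = min(AVL, VLMAX) = min(2, 4) = 2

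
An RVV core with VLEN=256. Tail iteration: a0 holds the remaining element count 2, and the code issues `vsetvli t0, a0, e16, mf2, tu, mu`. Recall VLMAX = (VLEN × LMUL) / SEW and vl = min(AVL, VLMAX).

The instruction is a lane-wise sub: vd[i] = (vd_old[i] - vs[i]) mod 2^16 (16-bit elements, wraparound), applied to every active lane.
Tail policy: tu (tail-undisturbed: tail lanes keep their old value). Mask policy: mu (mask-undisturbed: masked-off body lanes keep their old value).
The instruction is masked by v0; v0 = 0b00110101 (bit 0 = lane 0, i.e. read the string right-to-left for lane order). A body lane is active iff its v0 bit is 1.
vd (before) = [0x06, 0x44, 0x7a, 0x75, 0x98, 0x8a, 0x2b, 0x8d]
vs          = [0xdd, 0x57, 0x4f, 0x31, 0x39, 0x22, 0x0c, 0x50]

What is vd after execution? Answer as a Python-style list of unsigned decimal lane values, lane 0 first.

VLMAX = (256 × 1/2) / 16 = 8 lanes
vl ← min(2, 8) = 2
  i=0: sub(0x06,0xdd) → 65321
  i=1: mask-off/keep → 68
  i=2: tail/keep → 122
  i=3: tail/keep → 117
  i=4: tail/keep → 152
  i=5: tail/keep → 138
  i=6: tail/keep → 43
  i=7: tail/keep → 141

vd = [65321, 68, 122, 117, 152, 138, 43, 141]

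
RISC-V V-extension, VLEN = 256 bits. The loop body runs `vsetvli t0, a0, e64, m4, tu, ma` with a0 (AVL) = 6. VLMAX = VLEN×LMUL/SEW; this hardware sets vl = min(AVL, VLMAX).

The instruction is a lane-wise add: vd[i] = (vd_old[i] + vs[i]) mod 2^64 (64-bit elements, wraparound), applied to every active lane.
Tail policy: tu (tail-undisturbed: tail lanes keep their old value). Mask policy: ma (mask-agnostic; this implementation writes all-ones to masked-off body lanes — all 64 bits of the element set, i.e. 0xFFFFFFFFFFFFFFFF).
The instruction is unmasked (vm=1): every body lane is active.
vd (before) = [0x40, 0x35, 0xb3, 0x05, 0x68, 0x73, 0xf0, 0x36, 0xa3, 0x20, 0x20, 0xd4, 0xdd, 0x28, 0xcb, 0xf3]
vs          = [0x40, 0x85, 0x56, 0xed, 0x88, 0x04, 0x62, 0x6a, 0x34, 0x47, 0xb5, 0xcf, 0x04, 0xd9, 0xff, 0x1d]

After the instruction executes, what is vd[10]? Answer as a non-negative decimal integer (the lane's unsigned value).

VLMAX = VLEN×LMUL/SEW = 256×4/64 = 16
AVL=6 ≤ VLMAX=16, so vl = 6
[0] add(0x40,0x40) = 0x80
[1] add(0x35,0x85) = 0xba
[2] add(0xb3,0x56) = 0x109
[3] add(0x05,0xed) = 0xf2
[4] add(0x68,0x88) = 0xf0
[5] add(0x73,0x04) = 0x77
[6] tail/keep = 0xf0
[7] tail/keep = 0x36
[8] tail/keep = 0xa3
[9] tail/keep = 0x20
[10] tail/keep = 0x20
[11] tail/keep = 0xd4
[12] tail/keep = 0xdd
[13] tail/keep = 0x28
[14] tail/keep = 0xcb
[15] tail/keep = 0xf3

vd[10] = 32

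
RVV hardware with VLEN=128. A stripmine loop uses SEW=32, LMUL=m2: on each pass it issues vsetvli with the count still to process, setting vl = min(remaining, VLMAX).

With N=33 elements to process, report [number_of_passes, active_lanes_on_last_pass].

[iterations, last_vl] = [5, 1]

VLMAX = VLEN×LMUL/SEW = 128×2/32 = 8
N=33: ⌈33/8⌉ = 5 iters; last vl = 33 − 4×8 = 1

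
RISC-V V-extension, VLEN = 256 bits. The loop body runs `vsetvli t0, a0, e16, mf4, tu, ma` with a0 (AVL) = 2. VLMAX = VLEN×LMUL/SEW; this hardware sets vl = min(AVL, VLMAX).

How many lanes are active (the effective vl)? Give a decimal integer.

vl = 2

VLMAX = (256 × 1/4) / 16 = 4 lanes
AVL=2 ≤ VLMAX=4, so vl = 2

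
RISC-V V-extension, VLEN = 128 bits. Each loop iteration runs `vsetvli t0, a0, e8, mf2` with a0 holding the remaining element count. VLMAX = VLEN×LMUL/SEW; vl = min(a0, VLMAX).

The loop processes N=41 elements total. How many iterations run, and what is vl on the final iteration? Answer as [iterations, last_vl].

[iterations, last_vl] = [6, 1]

lanes per group: 128·1/2/8 = 8
N=41: ⌈41/8⌉ = 6 iters; last vl = 41 − 5×8 = 1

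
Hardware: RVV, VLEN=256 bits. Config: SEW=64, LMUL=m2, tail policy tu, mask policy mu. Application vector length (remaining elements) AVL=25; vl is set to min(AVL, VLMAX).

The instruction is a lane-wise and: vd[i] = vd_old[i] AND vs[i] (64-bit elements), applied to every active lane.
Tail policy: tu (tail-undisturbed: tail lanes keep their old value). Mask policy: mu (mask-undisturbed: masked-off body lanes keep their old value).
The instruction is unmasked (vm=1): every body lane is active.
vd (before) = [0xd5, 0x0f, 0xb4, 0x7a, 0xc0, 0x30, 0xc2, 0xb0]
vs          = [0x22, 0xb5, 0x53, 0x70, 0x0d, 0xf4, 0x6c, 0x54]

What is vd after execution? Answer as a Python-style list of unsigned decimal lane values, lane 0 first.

vd = [0, 5, 16, 112, 0, 48, 64, 16]

lanes per group: 256·2/64 = 8
vl ← min(25, 8) = 8
[0] and(0xd5,0x22) = 0x00
[1] and(0x0f,0xb5) = 0x05
[2] and(0xb4,0x53) = 0x10
[3] and(0x7a,0x70) = 0x70
[4] and(0xc0,0x0d) = 0x00
[5] and(0x30,0xf4) = 0x30
[6] and(0xc2,0x6c) = 0x40
[7] and(0xb0,0x54) = 0x10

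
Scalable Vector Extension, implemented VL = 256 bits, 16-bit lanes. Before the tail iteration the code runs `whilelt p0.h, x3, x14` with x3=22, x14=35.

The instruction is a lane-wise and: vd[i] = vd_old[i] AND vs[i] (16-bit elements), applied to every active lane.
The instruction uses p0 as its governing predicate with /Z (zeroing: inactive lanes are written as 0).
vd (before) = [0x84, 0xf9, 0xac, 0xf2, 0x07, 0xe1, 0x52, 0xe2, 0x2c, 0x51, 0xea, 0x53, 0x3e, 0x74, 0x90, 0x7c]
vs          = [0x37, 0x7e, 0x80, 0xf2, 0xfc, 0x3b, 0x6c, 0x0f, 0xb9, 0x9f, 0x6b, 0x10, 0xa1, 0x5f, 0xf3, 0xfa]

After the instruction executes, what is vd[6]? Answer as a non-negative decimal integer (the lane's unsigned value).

register lanes = 256/16 = 16
p0[j] = (22+j < 35); true for j=0..12 → 13 lanes set
lane  0: and(0x84,0x37) ⇒ 0x04
lane  1: and(0xf9,0x7e) ⇒ 0x78
lane  2: and(0xac,0x80) ⇒ 0x80
lane  3: and(0xf2,0xf2) ⇒ 0xf2
lane  4: and(0x07,0xfc) ⇒ 0x04
lane  5: and(0xe1,0x3b) ⇒ 0x21
lane  6: and(0x52,0x6c) ⇒ 0x40
lane  7: and(0xe2,0x0f) ⇒ 0x02
lane  8: and(0x2c,0xb9) ⇒ 0x28
lane  9: and(0x51,0x9f) ⇒ 0x11
lane 10: and(0xea,0x6b) ⇒ 0x6a
lane 11: and(0x53,0x10) ⇒ 0x10
lane 12: and(0x3e,0xa1) ⇒ 0x20
lane 13: tail/zero ⇒ 0x00
lane 14: tail/zero ⇒ 0x00
lane 15: tail/zero ⇒ 0x00

vd[6] = 64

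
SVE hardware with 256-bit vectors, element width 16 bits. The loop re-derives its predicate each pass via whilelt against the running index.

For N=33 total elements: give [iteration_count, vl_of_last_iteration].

[iterations, last_vl] = [3, 1]

256-bit reg / 16-bit elem → 16 lanes
33 elements at 16/iter → 3 passes, remainder 1 on the last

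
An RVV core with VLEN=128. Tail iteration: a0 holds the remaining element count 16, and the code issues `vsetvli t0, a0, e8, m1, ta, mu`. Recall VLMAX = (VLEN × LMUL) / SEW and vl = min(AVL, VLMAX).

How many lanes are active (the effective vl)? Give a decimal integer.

vl = 16

VLMAX = (128 × 1) / 8 = 16 lanes
vl = min(AVL, VLMAX) = min(16, 16) = 16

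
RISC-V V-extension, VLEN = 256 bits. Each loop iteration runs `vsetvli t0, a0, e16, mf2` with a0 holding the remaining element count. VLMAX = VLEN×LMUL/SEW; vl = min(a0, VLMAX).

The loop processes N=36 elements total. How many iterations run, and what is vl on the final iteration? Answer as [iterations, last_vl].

VLMAX = (256 × 1/2) / 16 = 8 lanes
iterations = ceil(36/8) = 5; final-pass vl = 4

[iterations, last_vl] = [5, 4]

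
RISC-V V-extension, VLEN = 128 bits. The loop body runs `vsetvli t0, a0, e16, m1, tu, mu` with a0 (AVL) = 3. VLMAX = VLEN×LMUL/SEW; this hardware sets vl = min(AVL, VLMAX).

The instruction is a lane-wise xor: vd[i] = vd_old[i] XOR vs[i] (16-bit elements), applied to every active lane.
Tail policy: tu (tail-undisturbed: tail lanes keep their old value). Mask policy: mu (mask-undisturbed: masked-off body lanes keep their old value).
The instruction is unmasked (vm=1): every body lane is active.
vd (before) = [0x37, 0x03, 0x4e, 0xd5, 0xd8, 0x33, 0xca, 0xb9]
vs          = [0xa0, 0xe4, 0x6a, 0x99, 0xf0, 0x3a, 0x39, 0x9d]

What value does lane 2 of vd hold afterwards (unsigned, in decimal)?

vd[2] = 36

VLMAX = (128 × 1) / 16 = 8 lanes
vl ← min(3, 8) = 3
[0] xor(0x37,0xa0) = 0x97
[1] xor(0x03,0xe4) = 0xe7
[2] xor(0x4e,0x6a) = 0x24
[3] tail/keep = 0xd5
[4] tail/keep = 0xd8
[5] tail/keep = 0x33
[6] tail/keep = 0xca
[7] tail/keep = 0xb9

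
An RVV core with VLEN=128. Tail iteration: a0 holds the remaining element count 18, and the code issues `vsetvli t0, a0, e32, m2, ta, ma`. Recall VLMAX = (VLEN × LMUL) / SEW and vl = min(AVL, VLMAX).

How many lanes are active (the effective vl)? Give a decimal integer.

vl = 8

VLMAX = VLEN×LMUL/SEW = 128×2/32 = 8
vl = min(AVL, VLMAX) = min(18, 8) = 8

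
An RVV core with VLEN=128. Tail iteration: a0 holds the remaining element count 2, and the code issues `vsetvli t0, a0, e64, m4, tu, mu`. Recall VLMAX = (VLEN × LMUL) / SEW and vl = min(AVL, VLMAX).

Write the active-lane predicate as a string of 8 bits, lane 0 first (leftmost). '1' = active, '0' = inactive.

predicate = 11000000

VLMAX = VLEN×LMUL/SEW = 128×4/64 = 8
vl = min(AVL, VLMAX) = min(2, 8) = 2
bits (lane 0 leftmost): 11000000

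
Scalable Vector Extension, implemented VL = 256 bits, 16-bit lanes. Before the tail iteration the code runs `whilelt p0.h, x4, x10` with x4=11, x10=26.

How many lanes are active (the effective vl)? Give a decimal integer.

256-bit reg / 16-bit elem → 16 lanes
p0[j] = (11+j < 26); true for j=0..14 → 15 lanes set

vl = 15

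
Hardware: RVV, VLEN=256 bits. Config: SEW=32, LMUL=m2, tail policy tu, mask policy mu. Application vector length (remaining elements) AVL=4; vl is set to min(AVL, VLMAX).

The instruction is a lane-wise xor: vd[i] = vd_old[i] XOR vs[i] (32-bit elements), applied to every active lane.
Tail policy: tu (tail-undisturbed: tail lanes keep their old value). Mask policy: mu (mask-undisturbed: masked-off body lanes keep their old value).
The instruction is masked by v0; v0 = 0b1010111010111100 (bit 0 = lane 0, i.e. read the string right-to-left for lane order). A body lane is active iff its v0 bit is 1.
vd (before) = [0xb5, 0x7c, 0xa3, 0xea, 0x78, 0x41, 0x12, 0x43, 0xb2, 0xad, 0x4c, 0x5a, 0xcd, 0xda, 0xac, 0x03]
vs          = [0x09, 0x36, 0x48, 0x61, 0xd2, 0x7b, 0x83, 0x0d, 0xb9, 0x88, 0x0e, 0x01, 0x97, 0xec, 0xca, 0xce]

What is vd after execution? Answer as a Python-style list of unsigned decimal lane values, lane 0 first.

lanes per group: 256·2/32 = 16
AVL=4 ≤ VLMAX=16, so vl = 4
[0] mask-off/keep = 0xb5
[1] mask-off/keep = 0x7c
[2] xor(0xa3,0x48) = 0xeb
[3] xor(0xea,0x61) = 0x8b
[4] tail/keep = 0x78
[5] tail/keep = 0x41
[6] tail/keep = 0x12
[7] tail/keep = 0x43
[8] tail/keep = 0xb2
[9] tail/keep = 0xad
[10] tail/keep = 0x4c
[11] tail/keep = 0x5a
[12] tail/keep = 0xcd
[13] tail/keep = 0xda
[14] tail/keep = 0xac
[15] tail/keep = 0x03

vd = [181, 124, 235, 139, 120, 65, 18, 67, 178, 173, 76, 90, 205, 218, 172, 3]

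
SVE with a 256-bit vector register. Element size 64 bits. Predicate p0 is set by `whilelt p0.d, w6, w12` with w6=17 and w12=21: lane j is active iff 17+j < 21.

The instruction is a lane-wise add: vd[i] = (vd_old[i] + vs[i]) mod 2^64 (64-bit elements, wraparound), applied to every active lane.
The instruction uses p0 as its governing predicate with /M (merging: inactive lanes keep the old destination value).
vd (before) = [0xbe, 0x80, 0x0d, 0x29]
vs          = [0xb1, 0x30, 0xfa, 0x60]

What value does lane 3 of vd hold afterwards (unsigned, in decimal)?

lane count: 256 div 64 = 4
active while 17+j < 21, i.e. j ∈ [0,4) capped at 4 ⇒ 4
[0] add(0xbe,0xb1) = 0x16f
[1] add(0x80,0x30) = 0xb0
[2] add(0x0d,0xfa) = 0x107
[3] add(0x29,0x60) = 0x89

vd[3] = 137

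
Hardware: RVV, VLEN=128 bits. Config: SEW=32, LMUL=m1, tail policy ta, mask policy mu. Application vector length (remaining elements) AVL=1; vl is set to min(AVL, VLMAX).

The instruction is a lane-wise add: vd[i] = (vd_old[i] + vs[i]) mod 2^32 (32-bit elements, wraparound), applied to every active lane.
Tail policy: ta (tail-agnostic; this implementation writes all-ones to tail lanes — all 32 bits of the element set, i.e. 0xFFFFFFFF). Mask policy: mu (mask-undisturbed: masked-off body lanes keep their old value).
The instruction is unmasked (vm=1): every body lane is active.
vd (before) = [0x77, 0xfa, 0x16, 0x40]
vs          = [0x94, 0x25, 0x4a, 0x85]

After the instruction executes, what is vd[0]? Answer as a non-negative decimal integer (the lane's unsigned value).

vd[0] = 267

lanes per group: 128·1/32 = 4
vl ← min(1, 4) = 1
vd[0] add(0x77,0x94) -> 0x10b
vd[1] tail/ones -> 0xffffffff
vd[2] tail/ones -> 0xffffffff
vd[3] tail/ones -> 0xffffffff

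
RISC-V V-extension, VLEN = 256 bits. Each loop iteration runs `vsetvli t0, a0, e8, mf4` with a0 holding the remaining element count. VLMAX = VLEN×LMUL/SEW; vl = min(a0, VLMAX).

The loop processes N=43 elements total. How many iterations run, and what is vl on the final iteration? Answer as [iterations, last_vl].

VLMAX = (256 × 1/4) / 8 = 8 lanes
iterations = ceil(43/8) = 6; final-pass vl = 3

[iterations, last_vl] = [6, 3]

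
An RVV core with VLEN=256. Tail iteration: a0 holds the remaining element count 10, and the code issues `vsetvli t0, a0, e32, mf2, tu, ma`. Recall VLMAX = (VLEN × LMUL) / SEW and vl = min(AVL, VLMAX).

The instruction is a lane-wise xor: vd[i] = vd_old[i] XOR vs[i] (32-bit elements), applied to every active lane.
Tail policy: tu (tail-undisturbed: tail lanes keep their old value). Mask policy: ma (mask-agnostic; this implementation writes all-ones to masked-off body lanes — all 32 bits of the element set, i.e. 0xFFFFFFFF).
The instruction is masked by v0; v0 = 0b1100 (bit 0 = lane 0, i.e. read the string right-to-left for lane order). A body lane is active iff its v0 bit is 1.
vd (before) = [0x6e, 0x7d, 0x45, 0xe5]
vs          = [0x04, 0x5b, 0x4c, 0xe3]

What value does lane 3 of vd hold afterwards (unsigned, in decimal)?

VLMAX = VLEN×LMUL/SEW = 256×1/2/32 = 4
AVL=10 > VLMAX=4, so vl = 4
vd[0] mask-off/ones -> 0xffffffff
vd[1] mask-off/ones -> 0xffffffff
vd[2] xor(0x45,0x4c) -> 0x09
vd[3] xor(0xe5,0xe3) -> 0x06

vd[3] = 6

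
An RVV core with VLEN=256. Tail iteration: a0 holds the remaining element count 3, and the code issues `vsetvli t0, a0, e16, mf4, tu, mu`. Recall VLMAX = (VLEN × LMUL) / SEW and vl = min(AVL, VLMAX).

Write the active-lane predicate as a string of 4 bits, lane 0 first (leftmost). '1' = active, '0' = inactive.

predicate = 1110

VLMAX = (256 × 1/4) / 16 = 4 lanes
AVL=3 ≤ VLMAX=4, so vl = 3
bits (lane 0 leftmost): 1110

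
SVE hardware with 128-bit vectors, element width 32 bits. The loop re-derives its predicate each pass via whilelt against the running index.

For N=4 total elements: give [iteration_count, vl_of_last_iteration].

[iterations, last_vl] = [1, 4]

lane count: 128 div 32 = 4
iterations = ceil(4/4) = 1; final-pass vl = 4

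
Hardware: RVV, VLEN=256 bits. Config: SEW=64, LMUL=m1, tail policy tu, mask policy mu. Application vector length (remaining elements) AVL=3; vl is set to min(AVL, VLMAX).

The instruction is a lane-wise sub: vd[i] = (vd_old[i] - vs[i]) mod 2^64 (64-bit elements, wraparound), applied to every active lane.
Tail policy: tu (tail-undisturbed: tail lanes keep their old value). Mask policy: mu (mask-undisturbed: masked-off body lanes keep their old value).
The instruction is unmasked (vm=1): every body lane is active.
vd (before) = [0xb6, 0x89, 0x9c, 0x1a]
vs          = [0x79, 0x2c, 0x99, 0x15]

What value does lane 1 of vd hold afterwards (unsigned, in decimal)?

vd[1] = 93

lanes per group: 256·1/64 = 4
AVL=3 ≤ VLMAX=4, so vl = 3
  i=0: sub(0xb6,0x79) → 61
  i=1: sub(0x89,0x2c) → 93
  i=2: sub(0x9c,0x99) → 3
  i=3: tail/keep → 26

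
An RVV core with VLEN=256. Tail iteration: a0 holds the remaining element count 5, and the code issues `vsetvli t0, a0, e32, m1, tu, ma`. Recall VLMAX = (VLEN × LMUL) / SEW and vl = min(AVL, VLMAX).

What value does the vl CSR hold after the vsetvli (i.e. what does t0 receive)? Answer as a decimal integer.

VLMAX = (256 × 1) / 32 = 8 lanes
AVL=5 ≤ VLMAX=8, so vl = 5

vl = 5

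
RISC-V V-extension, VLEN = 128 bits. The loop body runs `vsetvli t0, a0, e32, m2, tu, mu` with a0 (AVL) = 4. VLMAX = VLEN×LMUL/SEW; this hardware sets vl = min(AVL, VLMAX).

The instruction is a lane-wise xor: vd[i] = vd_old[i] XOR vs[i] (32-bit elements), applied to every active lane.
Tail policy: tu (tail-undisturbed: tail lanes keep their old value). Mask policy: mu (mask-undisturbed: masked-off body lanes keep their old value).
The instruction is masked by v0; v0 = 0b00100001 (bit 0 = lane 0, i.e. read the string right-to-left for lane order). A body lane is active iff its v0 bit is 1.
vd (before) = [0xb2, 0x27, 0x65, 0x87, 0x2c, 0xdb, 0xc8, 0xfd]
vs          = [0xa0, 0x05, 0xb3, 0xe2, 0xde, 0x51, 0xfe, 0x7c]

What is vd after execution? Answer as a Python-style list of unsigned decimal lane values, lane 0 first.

vd = [18, 39, 101, 135, 44, 219, 200, 253]

lanes per group: 128·2/32 = 8
vl = min(AVL, VLMAX) = min(4, 8) = 4
[0] xor(0xb2,0xa0) = 0x12
[1] mask-off/keep = 0x27
[2] mask-off/keep = 0x65
[3] mask-off/keep = 0x87
[4] tail/keep = 0x2c
[5] tail/keep = 0xdb
[6] tail/keep = 0xc8
[7] tail/keep = 0xfd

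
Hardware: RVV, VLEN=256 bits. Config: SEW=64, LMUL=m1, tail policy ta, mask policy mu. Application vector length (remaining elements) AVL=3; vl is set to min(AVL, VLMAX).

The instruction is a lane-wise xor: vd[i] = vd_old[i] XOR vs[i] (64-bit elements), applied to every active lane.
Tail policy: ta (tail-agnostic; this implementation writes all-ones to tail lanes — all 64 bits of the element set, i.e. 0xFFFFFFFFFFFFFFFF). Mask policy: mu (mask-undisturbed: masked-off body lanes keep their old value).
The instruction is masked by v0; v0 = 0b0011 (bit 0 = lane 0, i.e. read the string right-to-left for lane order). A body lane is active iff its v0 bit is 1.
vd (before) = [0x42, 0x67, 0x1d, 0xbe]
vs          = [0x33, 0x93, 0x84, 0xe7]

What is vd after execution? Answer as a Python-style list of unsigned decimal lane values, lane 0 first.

VLMAX = (256 × 1) / 64 = 4 lanes
vl ← min(3, 4) = 3
  i=0: xor(0x42,0x33) → 113
  i=1: xor(0x67,0x93) → 244
  i=2: mask-off/keep → 29
  i=3: tail/ones → 18446744073709551615

vd = [113, 244, 29, 18446744073709551615]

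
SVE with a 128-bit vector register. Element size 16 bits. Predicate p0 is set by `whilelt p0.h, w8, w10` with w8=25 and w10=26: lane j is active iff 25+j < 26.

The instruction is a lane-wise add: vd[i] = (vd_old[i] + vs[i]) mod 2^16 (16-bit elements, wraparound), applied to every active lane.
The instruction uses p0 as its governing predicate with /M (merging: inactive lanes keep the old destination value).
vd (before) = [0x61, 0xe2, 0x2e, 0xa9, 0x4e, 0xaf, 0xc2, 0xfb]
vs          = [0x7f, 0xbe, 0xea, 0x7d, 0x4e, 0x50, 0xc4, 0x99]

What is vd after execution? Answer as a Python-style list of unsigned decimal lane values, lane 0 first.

vd = [224, 226, 46, 169, 78, 175, 194, 251]

register lanes = 128/16 = 8
whilelt: lane j active iff 25+j < 26 → j < 1 → 1 active
lane  0: add(0x61,0x7f) ⇒ 0xe0
lane  1: tail/keep ⇒ 0xe2
lane  2: tail/keep ⇒ 0x2e
lane  3: tail/keep ⇒ 0xa9
lane  4: tail/keep ⇒ 0x4e
lane  5: tail/keep ⇒ 0xaf
lane  6: tail/keep ⇒ 0xc2
lane  7: tail/keep ⇒ 0xfb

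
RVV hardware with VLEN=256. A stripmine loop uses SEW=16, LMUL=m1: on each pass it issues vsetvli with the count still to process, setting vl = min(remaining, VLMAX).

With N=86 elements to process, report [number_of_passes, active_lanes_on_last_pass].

VLMAX = VLEN×LMUL/SEW = 256×1/16 = 16
N=86: ⌈86/16⌉ = 6 iters; last vl = 86 − 5×16 = 6

[iterations, last_vl] = [6, 6]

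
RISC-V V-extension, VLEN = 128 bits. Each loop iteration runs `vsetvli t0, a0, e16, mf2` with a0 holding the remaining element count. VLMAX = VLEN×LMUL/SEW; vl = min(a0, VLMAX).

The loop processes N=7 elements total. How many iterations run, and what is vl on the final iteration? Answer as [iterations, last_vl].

VLMAX = (128 × 1/2) / 16 = 4 lanes
iterations = ceil(7/4) = 2; final-pass vl = 3

[iterations, last_vl] = [2, 3]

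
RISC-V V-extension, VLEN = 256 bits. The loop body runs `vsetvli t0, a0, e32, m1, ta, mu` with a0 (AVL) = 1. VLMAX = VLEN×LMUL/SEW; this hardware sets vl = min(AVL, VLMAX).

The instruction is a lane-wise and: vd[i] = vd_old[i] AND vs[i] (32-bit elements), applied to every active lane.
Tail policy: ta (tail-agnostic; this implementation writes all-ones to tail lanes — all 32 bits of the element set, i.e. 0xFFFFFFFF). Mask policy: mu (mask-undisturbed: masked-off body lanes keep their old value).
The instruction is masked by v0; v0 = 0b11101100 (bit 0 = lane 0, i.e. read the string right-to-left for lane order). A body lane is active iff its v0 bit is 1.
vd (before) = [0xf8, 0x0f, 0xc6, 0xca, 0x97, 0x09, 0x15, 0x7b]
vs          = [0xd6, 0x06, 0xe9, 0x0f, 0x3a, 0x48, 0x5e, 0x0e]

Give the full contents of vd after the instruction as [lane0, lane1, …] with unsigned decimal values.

VLMAX = (256 × 1) / 32 = 8 lanes
AVL=1 ≤ VLMAX=8, so vl = 1
  i=0: mask-off/keep → 248
  i=1: tail/ones → 4294967295
  i=2: tail/ones → 4294967295
  i=3: tail/ones → 4294967295
  i=4: tail/ones → 4294967295
  i=5: tail/ones → 4294967295
  i=6: tail/ones → 4294967295
  i=7: tail/ones → 4294967295

vd = [248, 4294967295, 4294967295, 4294967295, 4294967295, 4294967295, 4294967295, 4294967295]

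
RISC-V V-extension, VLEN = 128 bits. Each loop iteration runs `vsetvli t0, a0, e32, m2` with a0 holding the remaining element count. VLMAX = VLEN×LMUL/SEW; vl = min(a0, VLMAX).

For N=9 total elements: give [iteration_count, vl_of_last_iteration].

VLMAX = (128 × 2) / 32 = 8 lanes
N=9: ⌈9/8⌉ = 2 iters; last vl = 9 − 1×8 = 1

[iterations, last_vl] = [2, 1]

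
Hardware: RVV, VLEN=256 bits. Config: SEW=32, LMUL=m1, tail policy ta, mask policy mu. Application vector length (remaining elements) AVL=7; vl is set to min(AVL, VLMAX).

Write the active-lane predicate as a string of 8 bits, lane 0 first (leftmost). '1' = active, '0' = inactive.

predicate = 11111110

VLMAX = (256 × 1) / 32 = 8 lanes
vl = min(AVL, VLMAX) = min(7, 8) = 7
bits (lane 0 leftmost): 11111110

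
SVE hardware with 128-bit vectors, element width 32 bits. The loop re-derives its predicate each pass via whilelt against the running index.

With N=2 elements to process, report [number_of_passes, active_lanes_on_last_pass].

[iterations, last_vl] = [1, 2]

register lanes = 128/32 = 4
N=2: ⌈2/4⌉ = 1 iters; last vl = 2 − 0×4 = 2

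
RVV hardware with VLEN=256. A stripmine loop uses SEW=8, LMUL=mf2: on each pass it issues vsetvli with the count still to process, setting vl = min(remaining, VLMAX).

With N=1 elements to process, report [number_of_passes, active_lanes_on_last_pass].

[iterations, last_vl] = [1, 1]

lanes per group: 256·1/2/8 = 16
1 elements at 16/iter → 1 passes, remainder 1 on the last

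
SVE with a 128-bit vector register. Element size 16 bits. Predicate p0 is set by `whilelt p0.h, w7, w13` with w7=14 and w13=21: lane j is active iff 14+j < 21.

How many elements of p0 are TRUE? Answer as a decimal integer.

128-bit reg / 16-bit elem → 8 lanes
active while 14+j < 21, i.e. j ∈ [0,7) capped at 8 ⇒ 7

vl = 7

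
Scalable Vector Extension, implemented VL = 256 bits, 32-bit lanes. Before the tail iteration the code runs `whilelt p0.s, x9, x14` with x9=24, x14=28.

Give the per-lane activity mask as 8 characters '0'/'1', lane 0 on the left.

predicate = 11110000

lane count: 256 div 32 = 8
p0[j] = (24+j < 28); true for j=0..3 → 4 lanes set
bits (lane 0 leftmost): 11110000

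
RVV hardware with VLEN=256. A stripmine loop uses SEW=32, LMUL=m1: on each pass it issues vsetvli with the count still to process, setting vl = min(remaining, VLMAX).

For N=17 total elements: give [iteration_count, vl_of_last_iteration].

[iterations, last_vl] = [3, 1]

VLMAX = VLEN×LMUL/SEW = 256×1/32 = 8
iterations = ceil(17/8) = 3; final-pass vl = 1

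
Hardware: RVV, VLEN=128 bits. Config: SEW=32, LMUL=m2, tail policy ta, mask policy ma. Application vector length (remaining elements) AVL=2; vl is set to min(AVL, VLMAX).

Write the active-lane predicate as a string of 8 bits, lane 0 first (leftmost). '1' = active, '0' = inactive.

VLMAX = (128 × 2) / 32 = 8 lanes
AVL=2 ≤ VLMAX=8, so vl = 2
bits (lane 0 leftmost): 11000000

predicate = 11000000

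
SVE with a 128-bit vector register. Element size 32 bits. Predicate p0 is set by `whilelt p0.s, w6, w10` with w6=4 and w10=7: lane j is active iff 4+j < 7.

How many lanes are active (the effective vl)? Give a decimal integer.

lane count: 128 div 32 = 4
p0[j] = (4+j < 7); true for j=0..2 → 3 lanes set

vl = 3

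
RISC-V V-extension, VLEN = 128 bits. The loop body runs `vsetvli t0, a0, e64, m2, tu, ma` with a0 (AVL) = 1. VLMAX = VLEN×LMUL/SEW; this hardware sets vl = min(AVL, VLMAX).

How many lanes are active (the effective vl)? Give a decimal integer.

lanes per group: 128·2/64 = 4
vl = min(AVL, VLMAX) = min(1, 4) = 1

vl = 1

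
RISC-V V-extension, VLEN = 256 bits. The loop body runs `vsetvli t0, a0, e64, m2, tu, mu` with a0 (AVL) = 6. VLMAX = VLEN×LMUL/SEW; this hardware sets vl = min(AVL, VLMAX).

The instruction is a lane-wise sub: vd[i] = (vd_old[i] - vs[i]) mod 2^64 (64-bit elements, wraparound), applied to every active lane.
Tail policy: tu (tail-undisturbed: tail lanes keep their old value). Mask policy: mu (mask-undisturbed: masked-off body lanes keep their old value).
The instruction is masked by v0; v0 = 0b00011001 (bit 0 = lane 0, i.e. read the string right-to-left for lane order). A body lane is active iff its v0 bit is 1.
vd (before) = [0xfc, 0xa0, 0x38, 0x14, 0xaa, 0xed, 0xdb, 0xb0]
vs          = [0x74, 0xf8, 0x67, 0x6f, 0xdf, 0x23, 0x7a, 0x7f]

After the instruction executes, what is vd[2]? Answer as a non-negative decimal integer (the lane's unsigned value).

vd[2] = 56

VLMAX = (256 × 2) / 64 = 8 lanes
vl ← min(6, 8) = 6
[0] sub(0xfc,0x74) = 0x88
[1] mask-off/keep = 0xa0
[2] mask-off/keep = 0x38
[3] sub(0x14,0x6f) = 0xffffffffffffffa5
[4] sub(0xaa,0xdf) = 0xffffffffffffffcb
[5] mask-off/keep = 0xed
[6] tail/keep = 0xdb
[7] tail/keep = 0xb0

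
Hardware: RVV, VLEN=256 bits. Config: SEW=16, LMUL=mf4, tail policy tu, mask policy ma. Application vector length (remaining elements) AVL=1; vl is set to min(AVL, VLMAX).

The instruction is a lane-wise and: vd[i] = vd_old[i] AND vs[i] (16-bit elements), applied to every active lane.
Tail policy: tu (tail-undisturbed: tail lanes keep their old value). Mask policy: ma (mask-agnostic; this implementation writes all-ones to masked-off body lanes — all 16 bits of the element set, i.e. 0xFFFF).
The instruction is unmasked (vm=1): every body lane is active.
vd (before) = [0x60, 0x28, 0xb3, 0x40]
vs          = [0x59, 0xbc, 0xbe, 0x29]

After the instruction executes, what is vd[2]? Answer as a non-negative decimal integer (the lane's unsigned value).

vd[2] = 179

VLMAX = (256 × 1/4) / 16 = 4 lanes
AVL=1 ≤ VLMAX=4, so vl = 1
[0] and(0x60,0x59) = 0x40
[1] tail/keep = 0x28
[2] tail/keep = 0xb3
[3] tail/keep = 0x40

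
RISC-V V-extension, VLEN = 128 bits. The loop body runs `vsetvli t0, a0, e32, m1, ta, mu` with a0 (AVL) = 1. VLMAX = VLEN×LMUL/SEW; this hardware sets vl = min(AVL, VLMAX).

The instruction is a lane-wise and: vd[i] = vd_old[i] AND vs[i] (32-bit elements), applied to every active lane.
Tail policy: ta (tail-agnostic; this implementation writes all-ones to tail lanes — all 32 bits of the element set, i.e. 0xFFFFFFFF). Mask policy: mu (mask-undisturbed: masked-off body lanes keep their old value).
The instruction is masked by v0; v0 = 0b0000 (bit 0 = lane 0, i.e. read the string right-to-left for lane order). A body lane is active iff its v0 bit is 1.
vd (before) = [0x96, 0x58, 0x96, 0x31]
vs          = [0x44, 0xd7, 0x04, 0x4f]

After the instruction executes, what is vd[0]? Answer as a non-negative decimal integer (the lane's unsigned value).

VLMAX = (128 × 1) / 32 = 4 lanes
AVL=1 ≤ VLMAX=4, so vl = 1
[0] mask-off/keep = 0x96
[1] tail/ones = 0xffffffff
[2] tail/ones = 0xffffffff
[3] tail/ones = 0xffffffff

vd[0] = 150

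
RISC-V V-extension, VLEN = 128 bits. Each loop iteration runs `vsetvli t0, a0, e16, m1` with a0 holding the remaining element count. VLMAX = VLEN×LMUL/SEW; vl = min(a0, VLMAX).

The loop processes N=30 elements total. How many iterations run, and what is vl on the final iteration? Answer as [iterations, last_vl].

[iterations, last_vl] = [4, 6]

VLMAX = (128 × 1) / 16 = 8 lanes
30 elements at 8/iter → 4 passes, remainder 6 on the last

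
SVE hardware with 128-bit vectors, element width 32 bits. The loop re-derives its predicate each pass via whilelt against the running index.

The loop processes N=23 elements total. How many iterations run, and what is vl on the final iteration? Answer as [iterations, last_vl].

[iterations, last_vl] = [6, 3]

128-bit reg / 32-bit elem → 4 lanes
23 elements at 4/iter → 6 passes, remainder 3 on the last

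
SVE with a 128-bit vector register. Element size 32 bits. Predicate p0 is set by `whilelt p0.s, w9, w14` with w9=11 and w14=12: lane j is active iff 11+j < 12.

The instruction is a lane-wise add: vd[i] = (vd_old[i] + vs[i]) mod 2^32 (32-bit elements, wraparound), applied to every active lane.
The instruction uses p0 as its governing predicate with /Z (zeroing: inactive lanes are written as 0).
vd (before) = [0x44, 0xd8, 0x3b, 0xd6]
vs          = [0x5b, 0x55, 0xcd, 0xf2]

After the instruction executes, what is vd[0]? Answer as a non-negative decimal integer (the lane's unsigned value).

vd[0] = 159

lane count: 128 div 32 = 4
active while 11+j < 12, i.e. j ∈ [0,1) capped at 4 ⇒ 1
lane  0: add(0x44,0x5b) ⇒ 0x9f
lane  1: tail/zero ⇒ 0x00
lane  2: tail/zero ⇒ 0x00
lane  3: tail/zero ⇒ 0x00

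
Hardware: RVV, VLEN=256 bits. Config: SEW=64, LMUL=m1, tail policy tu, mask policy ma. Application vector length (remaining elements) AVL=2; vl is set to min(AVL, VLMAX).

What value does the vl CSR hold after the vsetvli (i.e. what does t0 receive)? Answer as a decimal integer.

VLMAX = VLEN×LMUL/SEW = 256×1/64 = 4
AVL=2 ≤ VLMAX=4, so vl = 2

vl = 2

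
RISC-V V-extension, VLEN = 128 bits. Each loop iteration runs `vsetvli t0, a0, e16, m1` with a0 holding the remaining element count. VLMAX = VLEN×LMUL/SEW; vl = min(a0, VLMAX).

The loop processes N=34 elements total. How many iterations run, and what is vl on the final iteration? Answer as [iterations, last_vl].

VLMAX = VLEN×LMUL/SEW = 128×1/16 = 8
N=34: ⌈34/8⌉ = 5 iters; last vl = 34 − 4×8 = 2

[iterations, last_vl] = [5, 2]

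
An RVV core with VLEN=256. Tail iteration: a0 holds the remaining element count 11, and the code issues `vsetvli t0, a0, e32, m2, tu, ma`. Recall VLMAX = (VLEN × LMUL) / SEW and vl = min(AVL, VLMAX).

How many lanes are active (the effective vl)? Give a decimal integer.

VLMAX = VLEN×LMUL/SEW = 256×2/32 = 16
vl ← min(11, 16) = 11

vl = 11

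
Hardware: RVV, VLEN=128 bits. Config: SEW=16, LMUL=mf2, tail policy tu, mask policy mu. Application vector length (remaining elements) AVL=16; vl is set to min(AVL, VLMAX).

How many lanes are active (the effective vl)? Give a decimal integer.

lanes per group: 128·1/2/16 = 4
vl = min(AVL, VLMAX) = min(16, 4) = 4

vl = 4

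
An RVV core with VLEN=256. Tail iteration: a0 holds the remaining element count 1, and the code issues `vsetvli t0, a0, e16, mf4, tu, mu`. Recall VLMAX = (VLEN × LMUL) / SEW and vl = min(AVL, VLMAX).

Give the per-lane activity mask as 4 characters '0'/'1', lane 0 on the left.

VLMAX = VLEN×LMUL/SEW = 256×1/4/16 = 4
AVL=1 ≤ VLMAX=4, so vl = 1
bits (lane 0 leftmost): 1000

predicate = 1000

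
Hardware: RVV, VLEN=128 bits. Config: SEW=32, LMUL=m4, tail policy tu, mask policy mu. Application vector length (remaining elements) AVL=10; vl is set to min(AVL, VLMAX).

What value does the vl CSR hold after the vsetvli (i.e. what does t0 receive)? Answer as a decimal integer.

vl = 10

VLMAX = VLEN×LMUL/SEW = 128×4/32 = 16
AVL=10 ≤ VLMAX=16, so vl = 10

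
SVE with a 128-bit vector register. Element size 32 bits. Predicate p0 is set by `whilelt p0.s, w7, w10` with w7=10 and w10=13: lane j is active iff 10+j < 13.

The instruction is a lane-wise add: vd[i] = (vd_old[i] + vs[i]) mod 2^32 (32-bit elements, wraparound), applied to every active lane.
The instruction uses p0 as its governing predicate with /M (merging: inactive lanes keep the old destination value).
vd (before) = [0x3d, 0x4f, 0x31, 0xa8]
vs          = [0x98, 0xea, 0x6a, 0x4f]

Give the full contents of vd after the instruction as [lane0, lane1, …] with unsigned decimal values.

128-bit reg / 32-bit elem → 4 lanes
whilelt: lane j active iff 10+j < 13 → j < 3 → 3 active
vd[0] add(0x3d,0x98) -> 0xd5
vd[1] add(0x4f,0xea) -> 0x139
vd[2] add(0x31,0x6a) -> 0x9b
vd[3] tail/keep -> 0xa8

vd = [213, 313, 155, 168]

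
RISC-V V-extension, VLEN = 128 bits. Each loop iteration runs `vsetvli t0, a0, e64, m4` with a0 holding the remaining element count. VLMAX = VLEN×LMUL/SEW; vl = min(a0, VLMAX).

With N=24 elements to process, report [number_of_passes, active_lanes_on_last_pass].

VLMAX = (128 × 4) / 64 = 8 lanes
24 elements at 8/iter → 3 passes, remainder 8 on the last

[iterations, last_vl] = [3, 8]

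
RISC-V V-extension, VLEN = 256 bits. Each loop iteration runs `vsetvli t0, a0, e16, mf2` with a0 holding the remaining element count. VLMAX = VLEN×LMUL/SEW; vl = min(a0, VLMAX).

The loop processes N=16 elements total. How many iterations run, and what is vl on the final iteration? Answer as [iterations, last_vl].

lanes per group: 256·1/2/16 = 8
16 elements at 8/iter → 2 passes, remainder 8 on the last

[iterations, last_vl] = [2, 8]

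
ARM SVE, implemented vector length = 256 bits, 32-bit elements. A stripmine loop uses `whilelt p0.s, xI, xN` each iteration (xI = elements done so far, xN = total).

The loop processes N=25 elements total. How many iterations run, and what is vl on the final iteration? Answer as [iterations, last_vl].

register lanes = 256/32 = 8
25 elements at 8/iter → 4 passes, remainder 1 on the last

[iterations, last_vl] = [4, 1]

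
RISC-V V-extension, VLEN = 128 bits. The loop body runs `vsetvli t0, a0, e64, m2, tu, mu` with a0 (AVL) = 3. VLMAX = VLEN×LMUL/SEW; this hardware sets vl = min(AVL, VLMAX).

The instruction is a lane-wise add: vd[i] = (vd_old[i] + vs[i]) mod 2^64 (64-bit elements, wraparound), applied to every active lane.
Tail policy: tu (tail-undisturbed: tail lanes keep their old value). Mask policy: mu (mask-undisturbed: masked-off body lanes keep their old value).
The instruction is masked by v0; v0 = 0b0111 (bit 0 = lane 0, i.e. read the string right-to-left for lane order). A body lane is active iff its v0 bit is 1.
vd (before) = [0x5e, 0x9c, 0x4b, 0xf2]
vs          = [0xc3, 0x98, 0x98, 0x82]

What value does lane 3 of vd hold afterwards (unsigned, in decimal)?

VLMAX = (128 × 2) / 64 = 4 lanes
AVL=3 ≤ VLMAX=4, so vl = 3
[0] add(0x5e,0xc3) = 0x121
[1] add(0x9c,0x98) = 0x134
[2] add(0x4b,0x98) = 0xe3
[3] tail/keep = 0xf2

vd[3] = 242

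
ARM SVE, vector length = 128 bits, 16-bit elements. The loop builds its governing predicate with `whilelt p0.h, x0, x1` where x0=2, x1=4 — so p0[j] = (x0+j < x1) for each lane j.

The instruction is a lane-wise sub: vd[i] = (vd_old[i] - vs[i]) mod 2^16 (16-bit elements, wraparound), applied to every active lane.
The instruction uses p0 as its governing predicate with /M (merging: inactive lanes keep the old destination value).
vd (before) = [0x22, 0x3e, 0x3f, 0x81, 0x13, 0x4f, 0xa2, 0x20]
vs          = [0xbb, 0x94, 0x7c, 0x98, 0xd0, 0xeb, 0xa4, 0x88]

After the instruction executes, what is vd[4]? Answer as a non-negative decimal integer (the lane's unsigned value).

register lanes = 128/16 = 8
p0[j] = (2+j < 4); true for j=0..1 → 2 lanes set
vd[0] sub(0x22,0xbb) -> 0xff67
vd[1] sub(0x3e,0x94) -> 0xffaa
vd[2] tail/keep -> 0x3f
vd[3] tail/keep -> 0x81
vd[4] tail/keep -> 0x13
vd[5] tail/keep -> 0x4f
vd[6] tail/keep -> 0xa2
vd[7] tail/keep -> 0x20

vd[4] = 19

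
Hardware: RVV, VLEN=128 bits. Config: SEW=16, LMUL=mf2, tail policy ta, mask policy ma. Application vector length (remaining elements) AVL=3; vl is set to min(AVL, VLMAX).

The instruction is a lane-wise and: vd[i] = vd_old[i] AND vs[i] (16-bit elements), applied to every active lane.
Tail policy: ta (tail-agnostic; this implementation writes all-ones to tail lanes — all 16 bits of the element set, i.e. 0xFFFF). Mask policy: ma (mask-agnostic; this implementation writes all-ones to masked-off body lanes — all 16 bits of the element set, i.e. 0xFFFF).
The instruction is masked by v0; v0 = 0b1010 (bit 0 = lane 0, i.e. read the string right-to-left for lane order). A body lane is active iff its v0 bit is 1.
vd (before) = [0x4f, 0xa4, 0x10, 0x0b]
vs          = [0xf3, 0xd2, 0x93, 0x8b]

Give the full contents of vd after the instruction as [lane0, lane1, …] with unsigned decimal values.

vd = [65535, 128, 65535, 65535]

VLMAX = (128 × 1/2) / 16 = 4 lanes
vl = min(AVL, VLMAX) = min(3, 4) = 3
[0] mask-off/ones = 0xffff
[1] and(0xa4,0xd2) = 0x80
[2] mask-off/ones = 0xffff
[3] tail/ones = 0xffff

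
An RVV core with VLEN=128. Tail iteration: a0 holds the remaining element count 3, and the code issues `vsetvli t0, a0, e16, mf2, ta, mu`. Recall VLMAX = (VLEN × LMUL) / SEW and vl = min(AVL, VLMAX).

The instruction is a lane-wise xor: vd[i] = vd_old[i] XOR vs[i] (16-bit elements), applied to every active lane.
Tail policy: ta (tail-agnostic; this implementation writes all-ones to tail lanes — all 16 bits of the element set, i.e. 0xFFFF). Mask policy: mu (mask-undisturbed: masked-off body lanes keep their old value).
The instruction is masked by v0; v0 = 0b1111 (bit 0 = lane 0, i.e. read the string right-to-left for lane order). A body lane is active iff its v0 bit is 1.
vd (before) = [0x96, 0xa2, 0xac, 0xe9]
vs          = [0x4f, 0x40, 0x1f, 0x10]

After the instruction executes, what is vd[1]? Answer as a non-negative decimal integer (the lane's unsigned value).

vd[1] = 226

VLMAX = VLEN×LMUL/SEW = 128×1/2/16 = 4
vl ← min(3, 4) = 3
  i=0: xor(0x96,0x4f) → 217
  i=1: xor(0xa2,0x40) → 226
  i=2: xor(0xac,0x1f) → 179
  i=3: tail/ones → 65535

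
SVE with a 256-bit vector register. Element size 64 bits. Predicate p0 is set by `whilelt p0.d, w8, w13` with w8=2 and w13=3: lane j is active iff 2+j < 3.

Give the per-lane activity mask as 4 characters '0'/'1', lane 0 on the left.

predicate = 1000

lane count: 256 div 64 = 4
whilelt: lane j active iff 2+j < 3 → j < 1 → 1 active
bits (lane 0 leftmost): 1000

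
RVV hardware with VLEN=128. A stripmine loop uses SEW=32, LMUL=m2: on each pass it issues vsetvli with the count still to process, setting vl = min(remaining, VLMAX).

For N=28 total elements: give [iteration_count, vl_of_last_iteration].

VLMAX = (128 × 2) / 32 = 8 lanes
N=28: ⌈28/8⌉ = 4 iters; last vl = 28 − 3×8 = 4

[iterations, last_vl] = [4, 4]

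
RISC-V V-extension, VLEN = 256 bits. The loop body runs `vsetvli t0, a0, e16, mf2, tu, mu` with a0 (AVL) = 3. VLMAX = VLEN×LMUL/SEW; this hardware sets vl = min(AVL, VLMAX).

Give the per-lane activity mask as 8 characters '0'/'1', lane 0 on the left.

predicate = 11100000

VLMAX = VLEN×LMUL/SEW = 256×1/2/16 = 8
vl = min(AVL, VLMAX) = min(3, 8) = 3
bits (lane 0 leftmost): 11100000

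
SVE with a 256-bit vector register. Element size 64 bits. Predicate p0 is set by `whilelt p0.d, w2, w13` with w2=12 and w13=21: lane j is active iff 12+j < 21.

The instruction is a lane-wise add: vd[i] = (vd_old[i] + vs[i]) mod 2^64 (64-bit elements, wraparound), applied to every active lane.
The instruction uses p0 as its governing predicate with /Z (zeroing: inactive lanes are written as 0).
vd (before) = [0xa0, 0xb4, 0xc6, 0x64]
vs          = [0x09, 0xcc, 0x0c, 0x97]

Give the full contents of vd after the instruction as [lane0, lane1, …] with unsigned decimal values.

register lanes = 256/64 = 4
p0[j] = (12+j < 21); true for j=0..3 → 4 lanes set
lane  0: add(0xa0,0x09) ⇒ 0xa9
lane  1: add(0xb4,0xcc) ⇒ 0x180
lane  2: add(0xc6,0x0c) ⇒ 0xd2
lane  3: add(0x64,0x97) ⇒ 0xfb

vd = [169, 384, 210, 251]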